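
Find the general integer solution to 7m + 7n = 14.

Step 1: Compute gcd(7, 7) = 7.
Since 7 divides 14, solutions exist.

Step 2: Find a particular solution using extended Euclidean algorithm.
We get m₀ = 0, n₀ = 2.
Check: 7*0 + 7*2 = 14 = 14 ✓

Step 3: Write the general solution.
m = 0 + (7/7)t = 0 + 1t
n = 2 - (7/7)t = 2 - 1t
for any integer t.

m = 0 + 1t, n = 2 - 1t for integer t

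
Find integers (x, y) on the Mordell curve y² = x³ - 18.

Try small integer x values and check whether x³ - 18 is a perfect square.
x = 3: x³ - 18 = 3³ - 18 = 27 - 18 = 9
Is 9 a perfect square? 3² = 9 ✓
So (x, y) = (3, -3) is a solution.

x = 3, y = -3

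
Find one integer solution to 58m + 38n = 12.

Step 1: Check solvability.
gcd(58, 38) = 2
Since 2 divides 12, solutions exist.

Step 2: Apply extended Euclidean algorithm to find gcd.
We find integers such that 58*x0 + 38*y0 = 2

Step 3: Scale the particular solution.
Multiply by 12/2 = 6:
m = 12, n = -18

Step 4: Verify.
58*(12) + 38*(-18) = 12 = 12 ✓

m = 12, n = -18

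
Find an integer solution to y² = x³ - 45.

Try small integer x values and check whether x³ - 45 is a perfect square.
x = 21: x³ - 45 = 21³ - 45 = 9261 - 45 = 9216
Is 9216 a perfect square? 96² = 9216 ✓
So (x, y) = (21, 96) is a solution.

x = 21, y = 96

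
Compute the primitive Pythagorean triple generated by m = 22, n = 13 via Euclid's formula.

a = m² - n² = 22² - 13² = 484 - 169 = 315
b = 2mn = 2·22·13 = 572
c = m² + n² = 484 + 169 = 653
Verify: 315² + 572² = 99225 + 327184 = 426409 = 653² ✓

(315, 572, 653)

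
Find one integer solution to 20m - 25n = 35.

Step 1: Check solvability.
gcd(20, 25) = 5
Since 5 divides 35, solutions exist.

Step 2: Apply extended Euclidean algorithm to find gcd.
We find integers such that 20*x0 + 25*y0 = 5

Step 3: Scale the particular solution.
Multiply by 35/5 = 7:
m = -7, n = -7

Step 4: Verify.
20*(-7) - 25*(-7) = 35 = 35 ✓

m = -7, n = -7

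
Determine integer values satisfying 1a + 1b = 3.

Step 1: Check solvability.
gcd(1, 1) = 1
Since 1 divides 3, solutions exist.

Step 2: Apply extended Euclidean algorithm to find gcd.
We find integers such that 1*x0 + 1*y0 = 1

Step 3: Scale the particular solution.
Multiply by 3/1 = 3:
a = 0, b = 3

Step 4: Verify.
1*(0) + 1*(3) = 3 = 3 ✓

a = 0, b = 3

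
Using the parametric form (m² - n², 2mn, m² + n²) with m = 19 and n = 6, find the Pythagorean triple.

a = m² - n² = 361 - 36 = 325
b = 2mn = 2·19·6 = 228
c = m² + n² = 361 + 36 = 397
Verify: 325² + 228² = 105625 + 51984 = 157609 = 397² ✓

(325, 228, 397)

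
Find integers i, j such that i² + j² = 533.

We need to find integers i, j > 0 such that i² + j² = 533.
Trying i = 2: j² = 533 - 2² = 533 - 4 = 529
j = 23
Check: 2² + 23² = 4 + 529 = 533 ✓

533 = 2² + 23²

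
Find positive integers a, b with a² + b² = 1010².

We need a² + b² = 1010² = 1020100.
Trying: 434² + 912² = 188356 + 831744 = 1020100 ✓

(434, 912, 1010)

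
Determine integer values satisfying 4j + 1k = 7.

Step 1: Check solvability.
gcd(4, 1) = 1
Since 1 divides 7, solutions exist.

Step 2: Apply extended Euclidean algorithm to find gcd.
We find integers such that 4*x0 + 1*y0 = 1

Step 3: Scale the particular solution.
Multiply by 7/1 = 7:
j = 0, k = 7

Step 4: Verify.
4*(0) + 1*(7) = 7 = 7 ✓

j = 0, k = 7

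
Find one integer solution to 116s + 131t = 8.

Step 1: Check solvability.
gcd(116, 131) = 1
Since 1 divides 8, solutions exist.

Step 2: Apply extended Euclidean algorithm to find gcd.
We find integers such that 116*x0 + 131*y0 = 1

Step 3: Scale the particular solution.
Multiply by 8/1 = 8:
s = -280, t = 248

Step 4: Verify.
116*(-280) + 131*(248) = 8 = 8 ✓

s = -280, t = 248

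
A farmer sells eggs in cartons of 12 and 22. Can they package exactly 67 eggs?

We need non-negative a, b with 12a + 22b = 67.
gcd(12, 22) = 2, and 2 does not divide 67.
No integer solutions exist.

No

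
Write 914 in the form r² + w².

We need to find integers r, w > 0 such that r² + w² = 914.
Trying r = 17: w² = 914 - 17² = 914 - 289 = 625
w = 25
Check: 17² + 25² = 289 + 625 = 914 ✓

914 = 17² + 25²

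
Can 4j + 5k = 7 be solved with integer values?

Step 1: Compute gcd(4, 5).
gcd(4, 5) = 1

Step 2: Check divisibility.
Does 1 divide 7? 7 = 1 x 7, so yes.

By the theorem on linear Diophantine equations, 4j + 5k = 7 has integer solutions if and only if gcd(4, 5) divides 7. Since 1 | 7, solutions exist.

Yes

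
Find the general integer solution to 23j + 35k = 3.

Step 1: Compute gcd(23, 35) = 1.
Since 1 divides 3, solutions exist.

Step 2: Find a particular solution using extended Euclidean algorithm.
We get j₀ = -9, k₀ = 6.
Check: 23*-9 + 35*6 = 3 = 3 ✓

Step 3: Write the general solution.
j = -9 + (35/1)t = -9 + 35t
k = 6 - (23/1)t = 6 - 23t
for any integer t.

j = -9 + 35t, k = 6 - 23t for integer t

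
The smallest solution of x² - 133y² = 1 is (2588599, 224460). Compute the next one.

Solutions to x² - Dy² = 1 are generated by powers of (x₀ + y₀√D).
The next solution satisfies x₁ + y₁√133 = (x₀ + y₀√133)², giving:
x₁ = x₀² + 133y₀² = 2588599² + 133·224460² = 6700844782801 + 6700844782800 = 13401689565601
y₁ = 2x₀y₀ = 2·2588599·224460 = 1162073863080

Verify: 13401689565601² - 133·1162073863080² = 179605283212738720082491201 - 179605283212738720082491200 = 1 ✓

x = 13401689565601, y = 1162073863080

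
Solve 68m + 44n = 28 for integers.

Step 1: Check solvability.
gcd(68, 44) = 4
Since 4 divides 28, solutions exist.

Step 2: Apply extended Euclidean algorithm to find gcd.
We find integers such that 68*x0 + 44*y0 = 4

Step 3: Scale the particular solution.
Multiply by 28/4 = 7:
m = 14, n = -21

Step 4: Verify.
68*(14) + 44*(-21) = 28 = 28 ✓

m = 14, n = -21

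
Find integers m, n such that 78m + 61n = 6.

Step 1: Check solvability.
gcd(78, 61) = 1
Since 1 divides 6, solutions exist.

Step 2: Apply extended Euclidean algorithm to find gcd.
We find integers such that 78*x0 + 61*y0 = 1

Step 3: Scale the particular solution.
Multiply by 6/1 = 6:
m = 108, n = -138

Step 4: Verify.
78*(108) + 61*(-138) = 6 = 6 ✓

m = 108, n = -138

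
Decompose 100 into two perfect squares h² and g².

We need to find integers h, g > 0 such that h² + g² = 100.
Trying h = 6: g² = 100 - 6² = 100 - 36 = 64
g = 8
Check: 6² + 8² = 36 + 64 = 100 ✓

100 = 6² + 8²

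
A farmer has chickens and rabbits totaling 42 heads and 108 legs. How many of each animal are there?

Let c = chickens, r = rabbits.
Heads: c + r = 42
Legs: 2c + 4r = 108
From the first equation, c = 42 - r. Substitute:
2(42 - r) + 4r = 108
84 + 2r = 108
r = (108 - 84)/2 = 12
c = 42 - 12 = 30

Chickens: 30, Rabbits: 12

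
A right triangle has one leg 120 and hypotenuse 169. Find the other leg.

a² = c² - b² = 28561 - 14400 = 14161
a = 119

119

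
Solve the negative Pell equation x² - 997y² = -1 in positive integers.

We need x² = 997y² - 1. Try successive y:
y = 1: x² = 997·1² - 1 = 996, not a perfect square
y = 2: x² = 997·2² - 1 = 3987, not a perfect square
y = 3: x² = 997·3² - 1 = 8972, not a perfect square
...
y = 2689: x² = 997·2689² - 1 = 7209028836 = 84906² ✓
Check: 84906² - 997·2689² = 7209028836 - 7209028837 = -1 ✓

x = 84906, y = 2689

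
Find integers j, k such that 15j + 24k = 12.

Step 1: Check solvability.
gcd(15, 24) = 3
Since 3 divides 12, solutions exist.

Step 2: Apply extended Euclidean algorithm to find gcd.
We find integers such that 15*x0 + 24*y0 = 3

Step 3: Scale the particular solution.
Multiply by 12/3 = 4:
j = -12, k = 8

Step 4: Verify.
15*(-12) + 24*(8) = 12 = 12 ✓

j = -12, k = 8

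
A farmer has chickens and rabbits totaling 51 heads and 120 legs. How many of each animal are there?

Let c = chickens, r = rabbits.
Heads: c + r = 51
Legs: 2c + 4r = 120
From the first equation, c = 51 - r. Substitute:
2(51 - r) + 4r = 120
102 + 2r = 120
r = (120 - 102)/2 = 9
c = 51 - 9 = 42

Chickens: 42, Rabbits: 9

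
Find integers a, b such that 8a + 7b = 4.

Step 1: Check solvability.
gcd(8, 7) = 1
Since 1 divides 4, solutions exist.

Step 2: Apply extended Euclidean algorithm to find gcd.
We find integers such that 8*x0 + 7*y0 = 1

Step 3: Scale the particular solution.
Multiply by 4/1 = 4:
a = 4, b = -4

Step 4: Verify.
8*(4) + 7*(-4) = 4 = 4 ✓

a = 4, b = -4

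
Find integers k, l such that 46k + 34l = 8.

Step 1: Check solvability.
gcd(46, 34) = 2
Since 2 divides 8, solutions exist.

Step 2: Apply extended Euclidean algorithm to find gcd.
We find integers such that 46*x0 + 34*y0 = 2

Step 3: Scale the particular solution.
Multiply by 8/2 = 4:
k = 12, l = -16

Step 4: Verify.
46*(12) + 34*(-16) = 8 = 8 ✓

k = 12, l = -16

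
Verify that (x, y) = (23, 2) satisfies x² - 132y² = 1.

Compute x² = 23² = 529
Compute 132y² = 132·2² = 132·4 = 528
x² - 132y² = 529 - 528 = 1
Since this equals 1, (23, 2) is a solution.

Yes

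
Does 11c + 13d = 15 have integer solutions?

Step 1: Compute gcd(11, 13).
gcd(11, 13) = 1

Step 2: Check divisibility.
Does 1 divide 15? 15 = 1 x 15, so yes.

By the theorem on linear Diophantine equations, 11c + 13d = 15 has integer solutions if and only if gcd(11, 13) divides 15. Since 1 | 15, solutions exist.

Yes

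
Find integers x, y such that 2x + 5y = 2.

Step 1: Check solvability.
gcd(2, 5) = 1
Since 1 divides 2, solutions exist.

Step 2: Apply extended Euclidean algorithm to find gcd.
We find integers such that 2*x0 + 5*y0 = 1

Step 3: Scale the particular solution.
Multiply by 2/1 = 2:
x = -4, y = 2

Step 4: Verify.
2*(-4) + 5*(2) = 2 = 2 ✓

x = -4, y = 2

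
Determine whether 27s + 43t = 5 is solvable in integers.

Step 1: Compute gcd(27, 43).
gcd(27, 43) = 1

Step 2: Check divisibility.
Does 1 divide 5? 5 = 1 x 5, so yes.

By the theorem on linear Diophantine equations, 27s + 43t = 5 has integer solutions if and only if gcd(27, 43) divides 5. Since 1 | 5, solutions exist.

Yes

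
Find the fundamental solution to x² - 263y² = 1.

We seek the smallest positive integers (x, y) with x² - 263y² = 1, i.e., x² = 263y² + 1.
Try successive y values:
y = 1: x² = 263·1² + 1 = 264, not a perfect square
y = 2: x² = 263·2² + 1 = 1053, not a perfect square
y = 3: x² = 263·3² + 1 = 2368, not a perfect square
... continuing the search (or via continued fractions) ...
y = 8579: x² = 263·8579² + 1 = 19356600384, x = 139128 ✓

Verify: 139128² - 263·8579² = 19356600384 - 19356600383 = 1 ✓

x = 139128, y = 8579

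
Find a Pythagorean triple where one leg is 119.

We need the other leg and hypotenuse such that 119² + x² = c².
Take x = 120, c = 169: 119² + 120² = 14161 + 14400 = 28561 = 169² ✓
Triple: (119, 120, 169)

(119, 120, 169)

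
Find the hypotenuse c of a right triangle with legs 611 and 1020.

c² = a² + b² = 611² + 1020² = 373321 + 1040400 = 1413721
c = sqrt(1413721) = 1189

1189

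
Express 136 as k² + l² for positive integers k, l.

We need to find integers k, l > 0 such that k² + l² = 136.
Trying k = 6: l² = 136 - 6² = 136 - 36 = 100
l = 10
Check: 6² + 10² = 36 + 100 = 136 ✓

136 = 6² + 10²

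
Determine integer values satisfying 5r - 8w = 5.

Step 1: Check solvability.
gcd(5, 8) = 1
Since 1 divides 5, solutions exist.

Step 2: Apply extended Euclidean algorithm to find gcd.
We find integers such that 5*x0 + 8*y0 = 1

Step 3: Scale the particular solution.
Multiply by 5/1 = 5:
r = -15, w = -10

Step 4: Verify.
5*(-15) - 8*(-10) = 5 = 5 ✓

r = -15, w = -10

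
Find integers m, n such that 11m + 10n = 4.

Step 1: Check solvability.
gcd(11, 10) = 1
Since 1 divides 4, solutions exist.

Step 2: Apply extended Euclidean algorithm to find gcd.
We find integers such that 11*x0 + 10*y0 = 1

Step 3: Scale the particular solution.
Multiply by 4/1 = 4:
m = 4, n = -4

Step 4: Verify.
11*(4) + 10*(-4) = 4 = 4 ✓

m = 4, n = -4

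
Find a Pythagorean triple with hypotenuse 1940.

We need a² + b² = 1940² = 3763600.
Trying: 372² + 1904² = 138384 + 3625216 = 3763600 ✓

(372, 1904, 1940)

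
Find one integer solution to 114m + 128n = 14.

Step 1: Check solvability.
gcd(114, 128) = 2
Since 2 divides 14, solutions exist.

Step 2: Apply extended Euclidean algorithm to find gcd.
We find integers such that 114*x0 + 128*y0 = 2

Step 3: Scale the particular solution.
Multiply by 14/2 = 7:
m = 63, n = -56

Step 4: Verify.
114*(63) + 128*(-56) = 14 = 14 ✓

m = 63, n = -56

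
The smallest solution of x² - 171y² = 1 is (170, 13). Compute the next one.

Solutions to x² - Dy² = 1 are generated by powers of (x₀ + y₀√D).
The next solution satisfies x₁ + y₁√171 = (x₀ + y₀√171)², giving:
x₁ = x₀² + 171y₀² = 170² + 171·13² = 28900 + 28899 = 57799
y₁ = 2x₀y₀ = 2·170·13 = 4420

Verify: 57799² - 171·4420² = 3340724401 - 3340724400 = 1 ✓

x = 57799, y = 4420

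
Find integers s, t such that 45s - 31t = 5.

Step 1: Check solvability.
gcd(45, 31) = 1
Since 1 divides 5, solutions exist.

Step 2: Apply extended Euclidean algorithm to find gcd.
We find integers such that 45*x0 + 31*y0 = 1

Step 3: Scale the particular solution.
Multiply by 5/1 = 5:
s = -55, t = -80

Step 4: Verify.
45*(-55) - 31*(-80) = 5 = 5 ✓

s = -55, t = -80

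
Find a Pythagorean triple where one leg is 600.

We need the other leg and hypotenuse such that 600² + x² = c².
Take x = 3726, c = 3774: 600² + 3726² = 360000 + 13883076 = 14243076 = 3774² ✓
Triple: (3726, 600, 3774)

(3726, 600, 3774)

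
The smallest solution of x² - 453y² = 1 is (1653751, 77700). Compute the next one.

Solutions to x² - Dy² = 1 are generated by powers of (x₀ + y₀√D).
The next solution satisfies x₁ + y₁√453 = (x₀ + y₀√453)², giving:
x₁ = x₀² + 453y₀² = 1653751² + 453·77700² = 2734892370001 + 2734892370000 = 5469784740001
y₁ = 2x₀y₀ = 2·1653751·77700 = 256992905400

Verify: 5469784740001² - 453·256992905400² = 29918545101947807169480001 - 29918545101947807169480000 = 1 ✓

x = 5469784740001, y = 256992905400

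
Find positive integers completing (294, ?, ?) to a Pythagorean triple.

We need the other leg and hypotenuse such that 294² + x² = c².
Take x = 2392, c = 2410: 294² + 2392² = 86436 + 5721664 = 5808100 = 2410² ✓
Triple: (294, 2392, 2410)

(294, 2392, 2410)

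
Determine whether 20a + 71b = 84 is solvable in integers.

Step 1: Compute gcd(20, 71).
gcd(20, 71) = 1

Step 2: Check divisibility.
Does 1 divide 84? 84 = 1 x 84, so yes.

By the theorem on linear Diophantine equations, 20a + 71b = 84 has integer solutions if and only if gcd(20, 71) divides 84. Since 1 | 84, solutions exist.

Yes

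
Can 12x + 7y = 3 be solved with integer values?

Step 1: Compute gcd(12, 7).
gcd(12, 7) = 1

Step 2: Check divisibility.
Does 1 divide 3? 3 = 1 x 3, so yes.

By the theorem on linear Diophantine equations, 12x + 7y = 3 has integer solutions if and only if gcd(12, 7) divides 3. Since 1 | 3, solutions exist.

Yes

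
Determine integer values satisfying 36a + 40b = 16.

Step 1: Check solvability.
gcd(36, 40) = 4
Since 4 divides 16, solutions exist.

Step 2: Apply extended Euclidean algorithm to find gcd.
We find integers such that 36*x0 + 40*y0 = 4

Step 3: Scale the particular solution.
Multiply by 16/4 = 4:
a = -4, b = 4

Step 4: Verify.
36*(-4) + 40*(4) = 16 = 16 ✓

a = -4, b = 4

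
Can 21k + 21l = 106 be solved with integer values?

Step 1: Compute gcd(21, 21).
gcd(21, 21) = 21

Step 2: Check divisibility.
Does 21 divide 106? 106 = 21 x 5 + 1, so no.

By the theorem on linear Diophantine equations, 21k + 21l = 106 has integer solutions if and only if gcd(21, 21) divides 106. Since 21 does not divide 106, no solutions exist.

No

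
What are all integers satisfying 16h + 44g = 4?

Step 1: Compute gcd(16, 44) = 4.
Since 4 divides 4, solutions exist.

Step 2: Find a particular solution using extended Euclidean algorithm.
We get h₀ = 3, g₀ = -1.
Check: 16*3 + 44*-1 = 4 = 4 ✓

Step 3: Write the general solution.
h = 3 + (44/4)t = 3 + 11t
g = -1 - (16/4)t = -1 - 4t
for any integer t.

h = 3 + 11t, g = -1 - 4t for integer t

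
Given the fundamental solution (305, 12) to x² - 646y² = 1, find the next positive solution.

Solutions to x² - Dy² = 1 are generated by powers of (x₀ + y₀√D).
The next solution satisfies x₁ + y₁√646 = (x₀ + y₀√646)², giving:
x₁ = x₀² + 646y₀² = 305² + 646·12² = 93025 + 93024 = 186049
y₁ = 2x₀y₀ = 2·305·12 = 7320

Verify: 186049² - 646·7320² = 34614230401 - 34614230400 = 1 ✓

x = 186049, y = 7320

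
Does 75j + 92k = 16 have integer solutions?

Step 1: Compute gcd(75, 92).
gcd(75, 92) = 1

Step 2: Check divisibility.
Does 1 divide 16? 16 = 1 x 16, so yes.

By the theorem on linear Diophantine equations, 75j + 92k = 16 has integer solutions if and only if gcd(75, 92) divides 16. Since 1 | 16, solutions exist.

Yes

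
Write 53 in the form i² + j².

We need to find integers i, j > 0 such that i² + j² = 53.
Trying i = 2: j² = 53 - 2² = 53 - 4 = 49
j = 7
Check: 2² + 7² = 4 + 49 = 53 ✓

53 = 2² + 7²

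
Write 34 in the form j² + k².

We need to find integers j, k > 0 such that j² + k² = 34.
Trying j = 3: k² = 34 - 3² = 34 - 9 = 25
k = 5
Check: 3² + 5² = 9 + 25 = 34 ✓

34 = 3² + 5²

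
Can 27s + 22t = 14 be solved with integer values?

Step 1: Compute gcd(27, 22).
gcd(27, 22) = 1

Step 2: Check divisibility.
Does 1 divide 14? 14 = 1 x 14, so yes.

By the theorem on linear Diophantine equations, 27s + 22t = 14 has integer solutions if and only if gcd(27, 22) divides 14. Since 1 | 14, solutions exist.

Yes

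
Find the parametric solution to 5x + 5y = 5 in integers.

Step 1: Compute gcd(5, 5) = 5.
Since 5 divides 5, solutions exist.

Step 2: Find a particular solution using extended Euclidean algorithm.
We get x₀ = 0, y₀ = 1.
Check: 5*0 + 5*1 = 5 = 5 ✓

Step 3: Write the general solution.
x = 0 + (5/5)t = 0 + 1t
y = 1 - (5/5)t = 1 - 1t
for any integer t.

x = 0 + 1t, y = 1 - 1t for integer t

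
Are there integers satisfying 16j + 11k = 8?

Step 1: Compute gcd(16, 11).
gcd(16, 11) = 1

Step 2: Check divisibility.
Does 1 divide 8? 8 = 1 x 8, so yes.

By the theorem on linear Diophantine equations, 16j + 11k = 8 has integer solutions if and only if gcd(16, 11) divides 8. Since 1 | 8, solutions exist.

Yes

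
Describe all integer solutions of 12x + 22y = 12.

Step 1: Compute gcd(12, 22) = 2.
Since 2 divides 12, solutions exist.

Step 2: Find a particular solution using extended Euclidean algorithm.
We get x₀ = 12, y₀ = -6.
Check: 12*12 + 22*-6 = 12 = 12 ✓

Step 3: Write the general solution.
x = 12 + (22/2)t = 12 + 11t
y = -6 - (12/2)t = -6 - 6t
for any integer t.

x = 12 + 11t, y = -6 - 6t for integer t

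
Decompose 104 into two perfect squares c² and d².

We need to find integers c, d > 0 such that c² + d² = 104.
Trying c = 2: d² = 104 - 2² = 104 - 4 = 100
d = 10
Check: 2² + 10² = 4 + 100 = 104 ✓

104 = 2² + 10²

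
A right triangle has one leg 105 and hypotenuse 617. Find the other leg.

b² = c² - a² = 380689 - 11025 = 369664
b = 608

608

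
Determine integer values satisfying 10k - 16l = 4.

Step 1: Check solvability.
gcd(10, 16) = 2
Since 2 divides 4, solutions exist.

Step 2: Apply extended Euclidean algorithm to find gcd.
We find integers such that 10*x0 + 16*y0 = 2

Step 3: Scale the particular solution.
Multiply by 4/2 = 2:
k = -6, l = -4

Step 4: Verify.
10*(-6) - 16*(-4) = 4 = 4 ✓

k = -6, l = -4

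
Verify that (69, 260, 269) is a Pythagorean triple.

Compute a² + b² = 69² + 260² = 4761 + 67600 = 72361
Compute c² = 269² = 72361
Since 72361 = 72361, confirmed.

Yes, it is a Pythagorean triple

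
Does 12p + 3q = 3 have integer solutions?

Step 1: Compute gcd(12, 3).
gcd(12, 3) = 3

Step 2: Check divisibility.
Does 3 divide 3? 3 = 3 x 1, so yes.

By the theorem on linear Diophantine equations, 12p + 3q = 3 has integer solutions if and only if gcd(12, 3) divides 3. Since 3 | 3, solutions exist.

Yes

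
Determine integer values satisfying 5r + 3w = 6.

Step 1: Check solvability.
gcd(5, 3) = 1
Since 1 divides 6, solutions exist.

Step 2: Apply extended Euclidean algorithm to find gcd.
We find integers such that 5*x0 + 3*y0 = 1

Step 3: Scale the particular solution.
Multiply by 6/1 = 6:
r = -6, w = 12

Step 4: Verify.
5*(-6) + 3*(12) = 6 = 6 ✓

r = -6, w = 12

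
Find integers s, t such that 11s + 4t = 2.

Step 1: Check solvability.
gcd(11, 4) = 1
Since 1 divides 2, solutions exist.

Step 2: Apply extended Euclidean algorithm to find gcd.
We find integers such that 11*x0 + 4*y0 = 1

Step 3: Scale the particular solution.
Multiply by 2/1 = 2:
s = -2, t = 6

Step 4: Verify.
11*(-2) + 4*(6) = 2 = 2 ✓

s = -2, t = 6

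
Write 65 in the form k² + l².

We need to find integers k, l > 0 such that k² + l² = 65.
Trying k = 1: l² = 65 - 1² = 65 - 1 = 64
l = 8
Check: 1² + 8² = 1 + 64 = 65 ✓

65 = 1² + 8²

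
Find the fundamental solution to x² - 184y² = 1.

We seek the smallest positive integers (x, y) with x² - 184y² = 1, i.e., x² = 184y² + 1.
Try successive y values:
y = 1: x² = 184·1² + 1 = 185, not a perfect square
y = 2: x² = 184·2² + 1 = 737, not a perfect square
y = 3: x² = 184·3² + 1 = 1657, not a perfect square
... continuing the search (or via continued fractions) ...
y = 1794: x² = 184·1794² + 1 = 592192225, x = 24335 ✓

Verify: 24335² - 184·1794² = 592192225 - 592192224 = 1 ✓

x = 24335, y = 1794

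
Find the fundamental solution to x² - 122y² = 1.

We seek the smallest positive integers (x, y) with x² - 122y² = 1, i.e., x² = 122y² + 1.
Try successive y values:
y = 1: x² = 122·1² + 1 = 123, not a perfect square
y = 2: x² = 122·2² + 1 = 489, not a perfect square
y = 3: x² = 122·3² + 1 = 1099, not a perfect square
... continuing the search (or via continued fractions) ...
y = 22: x² = 122·22² + 1 = 59049, x = 243 ✓

Verify: 243² - 122·22² = 59049 - 59048 = 1 ✓

x = 243, y = 22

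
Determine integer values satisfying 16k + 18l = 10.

Step 1: Check solvability.
gcd(16, 18) = 2
Since 2 divides 10, solutions exist.

Step 2: Apply extended Euclidean algorithm to find gcd.
We find integers such that 16*x0 + 18*y0 = 2

Step 3: Scale the particular solution.
Multiply by 10/2 = 5:
k = -5, l = 5

Step 4: Verify.
16*(-5) + 18*(5) = 10 = 10 ✓

k = -5, l = 5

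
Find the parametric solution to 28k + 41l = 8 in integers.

Step 1: Compute gcd(28, 41) = 1.
Since 1 divides 8, solutions exist.

Step 2: Find a particular solution using extended Euclidean algorithm.
We get k₀ = -152, l₀ = 104.
Check: 28*-152 + 41*104 = 8 = 8 ✓

Step 3: Write the general solution.
k = -152 + (41/1)t = -152 + 41t
l = 104 - (28/1)t = 104 - 28t
for any integer t.

k = -152 + 41t, l = 104 - 28t for integer t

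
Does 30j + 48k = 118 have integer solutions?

Step 1: Compute gcd(30, 48).
gcd(30, 48) = 6

Step 2: Check divisibility.
Does 6 divide 118? 118 = 6 x 19 + 4, so no.

By the theorem on linear Diophantine equations, 30j + 48k = 118 has integer solutions if and only if gcd(30, 48) divides 118. Since 6 does not divide 118, no solutions exist.

No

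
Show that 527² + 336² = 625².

Compute a² + b² = 527² + 336² = 277729 + 112896 = 390625
Compute c² = 625² = 390625
Since 390625 = 390625, confirmed.

Yes, it is a Pythagorean triple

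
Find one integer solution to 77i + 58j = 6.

Step 1: Check solvability.
gcd(77, 58) = 1
Since 1 divides 6, solutions exist.

Step 2: Apply extended Euclidean algorithm to find gcd.
We find integers such that 77*x0 + 58*y0 = 1

Step 3: Scale the particular solution.
Multiply by 6/1 = 6:
i = -18, j = 24

Step 4: Verify.
77*(-18) + 58*(24) = 6 = 6 ✓

i = -18, j = 24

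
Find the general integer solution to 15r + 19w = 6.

Step 1: Compute gcd(15, 19) = 1.
Since 1 divides 6, solutions exist.

Step 2: Find a particular solution using extended Euclidean algorithm.
We get r₀ = -30, w₀ = 24.
Check: 15*-30 + 19*24 = 6 = 6 ✓

Step 3: Write the general solution.
r = -30 + (19/1)t = -30 + 19t
w = 24 - (15/1)t = 24 - 15t
for any integer t.

r = -30 + 19t, w = 24 - 15t for integer t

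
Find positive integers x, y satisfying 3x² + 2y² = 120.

Try small values of x and check whether (120 - 3x²)/2 is a perfect square.
x = 4: 3·4² = 48, so 2y² = 120 - 48 = 72, giving y² = 36, y = 6.
Check: 3·4² + 2·6² = 48 + 72 = 120 ✓

x = 4, y = 6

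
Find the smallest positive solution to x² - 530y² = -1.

We need x² = 530y² - 1. Try successive y:
y = 1: x² = 530·1² - 1 = 529 = 23² ✓
Check: 23² - 530·1² = 529 - 530 = -1 ✓

x = 23, y = 1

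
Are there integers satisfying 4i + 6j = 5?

Step 1: Compute gcd(4, 6).
gcd(4, 6) = 2

Step 2: Check divisibility.
Does 2 divide 5? 5 = 2 x 2 + 1, so no.

By the theorem on linear Diophantine equations, 4i + 6j = 5 has integer solutions if and only if gcd(4, 6) divides 5. Since 2 does not divide 5, no solutions exist.

No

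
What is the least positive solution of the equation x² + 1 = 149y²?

We need x² = 149y² - 1. Try successive y:
y = 1: x² = 149·1² - 1 = 148, not a perfect square
y = 2: x² = 149·2² - 1 = 595, not a perfect square
y = 3: x² = 149·3² - 1 = 1340, not a perfect square
...
y = 9305: x² = 149·9305² - 1 = 12900870724 = 113582² ✓
Check: 113582² - 149·9305² = 12900870724 - 12900870725 = -1 ✓

x = 113582, y = 9305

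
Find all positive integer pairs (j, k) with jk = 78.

The positive divisors of 78 are: 1, 2, 3, 6, 13, 26, 39, 78.
Each divisor d gives the pair (d, 78/d):
(1, 78), (2, 39), (3, 26), (6, 13), (13, 6), (26, 3), (39, 2), (78, 1)

(1, 78), (2, 39), (3, 26), (6, 13), (13, 6), (26, 3), (39, 2), (78, 1)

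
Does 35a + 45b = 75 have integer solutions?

Step 1: Compute gcd(35, 45).
gcd(35, 45) = 5

Step 2: Check divisibility.
Does 5 divide 75? 75 = 5 x 15, so yes.

By the theorem on linear Diophantine equations, 35a + 45b = 75 has integer solutions if and only if gcd(35, 45) divides 75. Since 5 | 75, solutions exist.

Yes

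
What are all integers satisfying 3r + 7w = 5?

Step 1: Compute gcd(3, 7) = 1.
Since 1 divides 5, solutions exist.

Step 2: Find a particular solution using extended Euclidean algorithm.
We get r₀ = -10, w₀ = 5.
Check: 3*-10 + 7*5 = 5 = 5 ✓

Step 3: Write the general solution.
r = -10 + (7/1)t = -10 + 7t
w = 5 - (3/1)t = 5 - 3t
for any integer t.

r = -10 + 7t, w = 5 - 3t for integer t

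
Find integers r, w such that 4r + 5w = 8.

Step 1: Check solvability.
gcd(4, 5) = 1
Since 1 divides 8, solutions exist.

Step 2: Apply extended Euclidean algorithm to find gcd.
We find integers such that 4*x0 + 5*y0 = 1

Step 3: Scale the particular solution.
Multiply by 8/1 = 8:
r = -8, w = 8

Step 4: Verify.
4*(-8) + 5*(8) = 8 = 8 ✓

r = -8, w = 8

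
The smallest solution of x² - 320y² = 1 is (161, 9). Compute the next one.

Solutions to x² - Dy² = 1 are generated by powers of (x₀ + y₀√D).
The next solution satisfies x₁ + y₁√320 = (x₀ + y₀√320)², giving:
x₁ = x₀² + 320y₀² = 161² + 320·9² = 25921 + 25920 = 51841
y₁ = 2x₀y₀ = 2·161·9 = 2898

Verify: 51841² - 320·2898² = 2687489281 - 2687489280 = 1 ✓

x = 51841, y = 2898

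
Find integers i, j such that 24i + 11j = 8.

Step 1: Check solvability.
gcd(24, 11) = 1
Since 1 divides 8, solutions exist.

Step 2: Apply extended Euclidean algorithm to find gcd.
We find integers such that 24*x0 + 11*y0 = 1

Step 3: Scale the particular solution.
Multiply by 8/1 = 8:
i = -40, j = 88

Step 4: Verify.
24*(-40) + 11*(88) = 8 = 8 ✓

i = -40, j = 88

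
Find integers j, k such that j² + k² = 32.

We need to find integers j, k > 0 such that j² + k² = 32.
Trying j = 4: k² = 32 - 4² = 32 - 16 = 16
k = 4
Check: 4² + 4² = 16 + 16 = 32 ✓

32 = 4² + 4²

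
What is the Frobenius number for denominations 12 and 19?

For two coprime denominations a and b, the Frobenius number (largest value not representable as a non-negative combination) is ab - a - b.
Here gcd(12, 19) = 1, so they are coprime.
F(12, 19) = 12·19 - 12 - 19 = 228 - 31 = 197

197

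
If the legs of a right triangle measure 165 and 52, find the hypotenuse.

c² = a² + b² = 165² + 52² = 27225 + 2704 = 29929
c = 173

173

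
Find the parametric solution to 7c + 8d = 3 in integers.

Step 1: Compute gcd(7, 8) = 1.
Since 1 divides 3, solutions exist.

Step 2: Find a particular solution using extended Euclidean algorithm.
We get c₀ = -3, d₀ = 3.
Check: 7*-3 + 8*3 = 3 = 3 ✓

Step 3: Write the general solution.
c = -3 + (8/1)t = -3 + 8t
d = 3 - (7/1)t = 3 - 7t
for any integer t.

c = -3 + 8t, d = 3 - 7t for integer t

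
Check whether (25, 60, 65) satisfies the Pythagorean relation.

Compute a² + b²:
25² + 60² = 625 + 3600 = 4225
Compute c²:
65² = 4225
Since 4225 = 4225, it is a Pythagorean triple.

Yes, it is a Pythagorean triple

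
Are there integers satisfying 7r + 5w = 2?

Step 1: Compute gcd(7, 5).
gcd(7, 5) = 1

Step 2: Check divisibility.
Does 1 divide 2? 2 = 1 x 2, so yes.

By the theorem on linear Diophantine equations, 7r + 5w = 2 has integer solutions if and only if gcd(7, 5) divides 2. Since 1 | 2, solutions exist.

Yes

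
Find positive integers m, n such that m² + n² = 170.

Search for m with 170 - m² a perfect square.
m = 1: 170 - 1² = 170 - 1 = 169 = 13² ✓
So m = 1, n = 13.

m = 1, n = 13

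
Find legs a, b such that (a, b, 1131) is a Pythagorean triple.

We need a² + b² = 1131² = 1279161.
Trying: 405² + 1056² = 164025 + 1115136 = 1279161 ✓

(405, 1056, 1131)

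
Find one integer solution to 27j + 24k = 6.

Step 1: Check solvability.
gcd(27, 24) = 3
Since 3 divides 6, solutions exist.

Step 2: Apply extended Euclidean algorithm to find gcd.
We find integers such that 27*x0 + 24*y0 = 3

Step 3: Scale the particular solution.
Multiply by 6/3 = 2:
j = 2, k = -2

Step 4: Verify.
27*(2) + 24*(-2) = 6 = 6 ✓

j = 2, k = -2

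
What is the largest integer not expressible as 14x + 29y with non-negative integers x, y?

For two coprime denominations a and b, the Frobenius number (largest value not representable as a non-negative combination) is ab - a - b.
Here gcd(14, 29) = 1, so they are coprime.
F(14, 29) = 14·29 - 14 - 29 = 406 - 43 = 363

363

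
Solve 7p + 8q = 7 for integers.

Step 1: Check solvability.
gcd(7, 8) = 1
Since 1 divides 7, solutions exist.

Step 2: Apply extended Euclidean algorithm to find gcd.
We find integers such that 7*x0 + 8*y0 = 1

Step 3: Scale the particular solution.
Multiply by 7/1 = 7:
p = -7, q = 7

Step 4: Verify.
7*(-7) + 8*(7) = 7 = 7 ✓

p = -7, q = 7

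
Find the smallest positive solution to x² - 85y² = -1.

We need x² = 85y² - 1. Try successive y:
y = 1: x² = 85·1² - 1 = 84, not a perfect square
y = 2: x² = 85·2² - 1 = 339, not a perfect square
y = 3: x² = 85·3² - 1 = 764, not a perfect square
...
y = 41: x² = 85·41² - 1 = 142884 = 378² ✓
Check: 378² - 85·41² = 142884 - 142885 = -1 ✓

x = 378, y = 41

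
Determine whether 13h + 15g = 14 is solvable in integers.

Step 1: Compute gcd(13, 15).
gcd(13, 15) = 1

Step 2: Check divisibility.
Does 1 divide 14? 14 = 1 x 14, so yes.

By the theorem on linear Diophantine equations, 13h + 15g = 14 has integer solutions if and only if gcd(13, 15) divides 14. Since 1 | 14, solutions exist.

Yes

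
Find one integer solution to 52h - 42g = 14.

Step 1: Check solvability.
gcd(52, 42) = 2
Since 2 divides 14, solutions exist.

Step 2: Apply extended Euclidean algorithm to find gcd.
We find integers such that 52*x0 + 42*y0 = 2

Step 3: Scale the particular solution.
Multiply by 14/2 = 7:
h = -28, g = -35

Step 4: Verify.
52*(-28) - 42*(-35) = 14 = 14 ✓

h = -28, g = -35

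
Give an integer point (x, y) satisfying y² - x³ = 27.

Try small integer x values and check whether x³ + 27 is a perfect square.
x = -3: x³ + 27 = -3³ + 27 = -27 + 27 = 0
Is 0 a perfect square? 0² = 0 ✓
So (x, y) = (-3, 0) is a solution.

x = -3, y = 0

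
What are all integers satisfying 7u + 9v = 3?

Step 1: Compute gcd(7, 9) = 1.
Since 1 divides 3, solutions exist.

Step 2: Find a particular solution using extended Euclidean algorithm.
We get u₀ = 12, v₀ = -9.
Check: 7*12 + 9*-9 = 3 = 3 ✓

Step 3: Write the general solution.
u = 12 + (9/1)t = 12 + 9t
v = -9 - (7/1)t = -9 - 7t
for any integer t.

u = 12 + 9t, v = -9 - 7t for integer t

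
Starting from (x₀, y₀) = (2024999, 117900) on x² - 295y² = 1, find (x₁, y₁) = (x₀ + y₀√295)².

Solutions to x² - Dy² = 1 are generated by powers of (x₀ + y₀√D).
The next solution satisfies x₁ + y₁√295 = (x₀ + y₀√295)², giving:
x₁ = x₀² + 295y₀² = 2024999² + 295·117900² = 4100620950001 + 4100620950000 = 8201241900001
y₁ = 2x₀y₀ = 2·2024999·117900 = 477494764200

Verify: 8201241900001² - 295·477494764200² = 67260368702332012483800001 - 67260368702332012483800000 = 1 ✓

x = 8201241900001, y = 477494764200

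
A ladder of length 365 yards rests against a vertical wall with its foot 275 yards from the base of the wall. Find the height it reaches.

The ladder, wall, and ground form a right triangle with hypotenuse 365 and one leg 275.
By the Pythagorean theorem: h² = 365² - 275² = 133225 - 75625 = 57600
h = √57600 = 240 yards

240 yards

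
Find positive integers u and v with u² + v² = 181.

We need to find integers u, v > 0 such that u² + v² = 181.
Trying u = 9: v² = 181 - 9² = 181 - 81 = 100
v = 10
Check: 9² + 10² = 81 + 100 = 181 ✓

181 = 9² + 10²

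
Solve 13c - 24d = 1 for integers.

Step 1: Check solvability.
gcd(13, 24) = 1
Since 1 divides 1, solutions exist.

Step 2: Apply extended Euclidean algorithm to find gcd.
We find integers such that 13*x0 + 24*y0 = 1

Step 3: Scale the particular solution.
Multiply by 1/1 = 1:
c = -11, d = -6

Step 4: Verify.
13*(-11) - 24*(-6) = 1 = 1 ✓

c = -11, d = -6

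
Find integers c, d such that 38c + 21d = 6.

Step 1: Check solvability.
gcd(38, 21) = 1
Since 1 divides 6, solutions exist.

Step 2: Apply extended Euclidean algorithm to find gcd.
We find integers such that 38*x0 + 21*y0 = 1

Step 3: Scale the particular solution.
Multiply by 6/1 = 6:
c = 30, d = -54

Step 4: Verify.
38*(30) + 21*(-54) = 6 = 6 ✓

c = 30, d = -54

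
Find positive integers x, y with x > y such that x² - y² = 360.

Factor: x² - y² = (x+y)(x-y) = 360.
We need two factors of 360 with the same parity.
Use x+y = 180 and x-y = 2 (product 180·2 = 360).
Adding: 2x = 182, so x = 91.
Subtracting: 2y = 178, so y = 89.
Check: 91² - 89² = 8281 - 7921 = 360 ✓

x = 91, y = 89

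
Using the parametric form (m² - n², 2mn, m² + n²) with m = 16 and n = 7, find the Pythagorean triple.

a = m² - n² = 16² - 7² = 256 - 49 = 207
b = 2mn = 2·16·7 = 224
c = m² + n² = 256 + 49 = 305
Verify: 207² + 224² = 42849 + 50176 = 93025 = 305² ✓

(207, 224, 305)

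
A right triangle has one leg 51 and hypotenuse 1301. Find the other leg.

b² = c² - a² = 1692601 - 2601 = 1690000
b = 1300

1300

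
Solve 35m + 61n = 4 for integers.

Step 1: Check solvability.
gcd(35, 61) = 1
Since 1 divides 4, solutions exist.

Step 2: Apply extended Euclidean algorithm to find gcd.
We find integers such that 35*x0 + 61*y0 = 1

Step 3: Scale the particular solution.
Multiply by 4/1 = 4:
m = 28, n = -16

Step 4: Verify.
35*(28) + 61*(-16) = 4 = 4 ✓

m = 28, n = -16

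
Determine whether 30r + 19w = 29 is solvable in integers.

Step 1: Compute gcd(30, 19).
gcd(30, 19) = 1

Step 2: Check divisibility.
Does 1 divide 29? 29 = 1 x 29, so yes.

By the theorem on linear Diophantine equations, 30r + 19w = 29 has integer solutions if and only if gcd(30, 19) divides 29. Since 1 | 29, solutions exist.

Yes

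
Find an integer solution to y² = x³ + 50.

Try small integer x values and check whether x³ + 50 is a perfect square.
x = -1: x³ + 50 = -1³ + 50 = -1 + 50 = 49
Is 49 a perfect square? 7² = 49 ✓
So (x, y) = (-1, 7) is a solution.

x = -1, y = 7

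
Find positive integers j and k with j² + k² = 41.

We need to find integers j, k > 0 such that j² + k² = 41.
Trying j = 4: k² = 41 - 4² = 41 - 16 = 25
k = 5
Check: 4² + 5² = 16 + 25 = 41 ✓

41 = 4² + 5²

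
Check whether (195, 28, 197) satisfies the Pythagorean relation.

Compute a² + b²:
195² + 28² = 38025 + 784 = 38809
Compute c²:
197² = 38809
Since 38809 = 38809, it is a Pythagorean triple.

Yes, it is a Pythagorean triple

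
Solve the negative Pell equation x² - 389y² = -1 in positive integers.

We need x² = 389y² - 1. Try successive y:
y = 1: x² = 389·1² - 1 = 388, not a perfect square
y = 2: x² = 389·2² - 1 = 1555, not a perfect square
y = 3: x² = 389·3² - 1 = 3500, not a perfect square
...
y = 65: x² = 389·65² - 1 = 1643524 = 1282² ✓
Check: 1282² - 389·65² = 1643524 - 1643525 = -1 ✓

x = 1282, y = 65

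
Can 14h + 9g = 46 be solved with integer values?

Step 1: Compute gcd(14, 9).
gcd(14, 9) = 1

Step 2: Check divisibility.
Does 1 divide 46? 46 = 1 x 46, so yes.

By the theorem on linear Diophantine equations, 14h + 9g = 46 has integer solutions if and only if gcd(14, 9) divides 46. Since 1 | 46, solutions exist.

Yes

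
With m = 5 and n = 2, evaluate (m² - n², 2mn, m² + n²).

a = m² - n² = 25 - 4 = 21
b = 2mn = 2·5·2 = 20
c = m² + n² = 25 + 4 = 29
Verify: 21² + 20² = 441 + 400 = 841 = 29² ✓

(21, 20, 29)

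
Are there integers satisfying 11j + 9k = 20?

Step 1: Compute gcd(11, 9).
gcd(11, 9) = 1

Step 2: Check divisibility.
Does 1 divide 20? 20 = 1 x 20, so yes.

By the theorem on linear Diophantine equations, 11j + 9k = 20 has integer solutions if and only if gcd(11, 9) divides 20. Since 1 | 20, solutions exist.

Yes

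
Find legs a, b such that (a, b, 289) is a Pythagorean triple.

We need a² + b² = 289² = 83521.
Trying: 161² + 240² = 25921 + 57600 = 83521 ✓

(161, 240, 289)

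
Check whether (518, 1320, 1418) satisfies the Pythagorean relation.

Compute a² + b²:
518² + 1320² = 268324 + 1742400 = 2010724
Compute c²:
1418² = 2010724
Since 2010724 = 2010724, it is a Pythagorean triple.

Yes, it is a Pythagorean triple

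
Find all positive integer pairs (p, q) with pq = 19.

The positive divisors of 19 are: 1, 19.
Each divisor d gives the pair (d, 19/d):
(1, 19), (19, 1)

(1, 19), (19, 1)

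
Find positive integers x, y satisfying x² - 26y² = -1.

We need x² = 26y² - 1. Try successive y:
y = 1: x² = 26·1² - 1 = 25 = 5² ✓
Check: 5² - 26·1² = 25 - 26 = -1 ✓

x = 5, y = 1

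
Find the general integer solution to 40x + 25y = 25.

Step 1: Compute gcd(40, 25) = 5.
Since 5 divides 25, solutions exist.

Step 2: Find a particular solution using extended Euclidean algorithm.
We get x₀ = 10, y₀ = -15.
Check: 40*10 + 25*-15 = 25 = 25 ✓

Step 3: Write the general solution.
x = 10 + (25/5)t = 10 + 5t
y = -15 - (40/5)t = -15 - 8t
for any integer t.

x = 10 + 5t, y = -15 - 8t for integer t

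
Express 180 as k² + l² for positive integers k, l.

We need to find integers k, l > 0 such that k² + l² = 180.
Trying k = 6: l² = 180 - 6² = 180 - 36 = 144
l = 12
Check: 6² + 12² = 36 + 144 = 180 ✓

180 = 6² + 12²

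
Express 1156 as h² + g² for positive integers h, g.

We need to find integers h, g > 0 such that h² + g² = 1156.
Trying h = 16: g² = 1156 - 16² = 1156 - 256 = 900
g = 30
Check: 16² + 30² = 256 + 900 = 1156 ✓

1156 = 16² + 30²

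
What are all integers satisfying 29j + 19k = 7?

Step 1: Compute gcd(29, 19) = 1.
Since 1 divides 7, solutions exist.

Step 2: Find a particular solution using extended Euclidean algorithm.
We get j₀ = 14, k₀ = -21.
Check: 29*14 + 19*-21 = 7 = 7 ✓

Step 3: Write the general solution.
j = 14 + (19/1)t = 14 + 19t
k = -21 - (29/1)t = -21 - 29t
for any integer t.

j = 14 + 19t, k = -21 - 29t for integer t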